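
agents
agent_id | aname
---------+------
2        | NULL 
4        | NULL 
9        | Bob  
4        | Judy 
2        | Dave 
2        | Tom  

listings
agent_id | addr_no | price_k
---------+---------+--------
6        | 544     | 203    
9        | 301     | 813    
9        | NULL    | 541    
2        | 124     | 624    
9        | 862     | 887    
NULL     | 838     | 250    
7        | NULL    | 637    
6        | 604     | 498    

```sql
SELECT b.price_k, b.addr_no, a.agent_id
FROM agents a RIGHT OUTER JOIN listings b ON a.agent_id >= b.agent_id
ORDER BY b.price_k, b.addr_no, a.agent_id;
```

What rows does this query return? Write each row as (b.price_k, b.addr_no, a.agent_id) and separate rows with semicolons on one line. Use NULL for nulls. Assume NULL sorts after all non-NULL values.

RIGHT JOIN keeps every row from `listings`; unmatched rows get NULL for `agents`'s columns.
Matching on a.agent_id >= b.agent_id. A NULL in a compared column never satisfies the condition.
- a[0] agent_id=2 → 1 match(es) in b → 1 row(s).
- a[1] agent_id=4 → 1 match(es) in b → 1 row(s).
- a[2] agent_id=9 → 7 match(es) in b → 7 row(s).
- a[3] agent_id=4 → 1 match(es) in b → 1 row(s).
- a[4] agent_id=2 → 1 match(es) in b → 1 row(s).
- a[5] agent_id=2 → 1 match(es) in b → 1 row(s).
- 1 b row(s) had no a match → kept, a columns NULL.

(203, 544, 9); (250, 838, NULL); (498, 604, 9); (541, NULL, 9); (624, 124, 2); (624, 124, 2); (624, 124, 2); (624, 124, 4); (624, 124, 4); (624, 124, 9); (637, NULL, 9); (813, 301, 9); (887, 862, 9)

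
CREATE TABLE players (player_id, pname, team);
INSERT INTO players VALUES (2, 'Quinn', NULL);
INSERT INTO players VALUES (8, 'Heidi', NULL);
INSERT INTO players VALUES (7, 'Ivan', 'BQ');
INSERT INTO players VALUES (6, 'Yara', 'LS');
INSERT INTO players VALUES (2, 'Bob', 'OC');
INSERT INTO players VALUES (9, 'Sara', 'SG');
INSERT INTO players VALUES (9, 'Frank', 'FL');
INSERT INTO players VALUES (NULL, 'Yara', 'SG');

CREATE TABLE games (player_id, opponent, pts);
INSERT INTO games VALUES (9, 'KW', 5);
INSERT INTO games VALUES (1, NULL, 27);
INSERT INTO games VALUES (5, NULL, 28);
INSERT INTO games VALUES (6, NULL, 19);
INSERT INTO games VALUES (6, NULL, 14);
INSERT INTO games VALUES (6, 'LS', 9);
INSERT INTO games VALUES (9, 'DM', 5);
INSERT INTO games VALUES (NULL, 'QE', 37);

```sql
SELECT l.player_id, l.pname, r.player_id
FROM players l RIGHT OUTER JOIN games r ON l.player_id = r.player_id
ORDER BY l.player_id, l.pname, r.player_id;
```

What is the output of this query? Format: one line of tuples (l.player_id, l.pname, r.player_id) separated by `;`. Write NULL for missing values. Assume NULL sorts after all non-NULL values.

RIGHT JOIN keeps every row from `games`; unmatched rows get NULL for `players`'s columns.
Matching on l.player_id = r.player_id. A NULL in a compared column never satisfies the condition.
- player_id=2: no matching r row.
- player_id=8: no matching r row.
- player_id=7: no matching r row.
- player_id=6: 3 matching r row(s), so 3 row(s) emitted.
- player_id=2: no matching r row.
- player_id=9: 2 matching r row(s), so 2 row(s) emitted.
- player_id=9: 2 matching r row(s), so 2 row(s) emitted.
- player_id=NULL: no matching r row.
- plus 3 unmatched r row(s), each kept with NULL l columns.
After projecting and ordering:
l.player_id | l.pname | r.player_id
6 | Yara | 6
6 | Yara | 6
6 | Yara | 6
9 | Frank | 9
9 | Frank | 9
9 | Sara | 9
9 | Sara | 9
NULL | NULL | 1
NULL | NULL | 5
NULL | NULL | NULL

(6, Yara, 6); (6, Yara, 6); (6, Yara, 6); (9, Frank, 9); (9, Frank, 9); (9, Sara, 9); (9, Sara, 9); (NULL, NULL, 1); (NULL, NULL, 5); (NULL, NULL, NULL)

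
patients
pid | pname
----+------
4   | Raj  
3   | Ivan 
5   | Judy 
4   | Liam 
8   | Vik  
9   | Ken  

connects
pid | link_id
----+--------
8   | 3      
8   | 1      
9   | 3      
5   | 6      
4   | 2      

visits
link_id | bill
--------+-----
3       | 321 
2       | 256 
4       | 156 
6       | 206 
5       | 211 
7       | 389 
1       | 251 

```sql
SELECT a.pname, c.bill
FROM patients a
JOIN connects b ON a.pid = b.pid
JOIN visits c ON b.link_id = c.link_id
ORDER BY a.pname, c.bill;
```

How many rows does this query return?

Joins associate left-to-right: patients INNER JOIN connects on pid gives 6 intermediate row(s).
Then INNER JOIN `visits c` on link_id: keep only rows whose b.link_id appears in c.
Result: 6 row(s).

6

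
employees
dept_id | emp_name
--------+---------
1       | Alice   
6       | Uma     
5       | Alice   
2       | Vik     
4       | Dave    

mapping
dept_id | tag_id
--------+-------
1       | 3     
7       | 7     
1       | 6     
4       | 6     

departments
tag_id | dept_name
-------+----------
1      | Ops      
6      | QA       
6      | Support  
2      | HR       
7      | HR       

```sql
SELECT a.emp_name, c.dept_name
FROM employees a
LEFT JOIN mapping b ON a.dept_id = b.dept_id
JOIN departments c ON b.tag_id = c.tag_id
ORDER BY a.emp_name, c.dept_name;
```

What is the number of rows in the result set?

Joins associate left-to-right: employees LEFT JOIN mapping on dept_id gives 6 intermediate row(s).
Then INNER JOIN `departments c` on tag_id: keep only rows whose b.tag_id appears in c.
Result: 4 row(s).

4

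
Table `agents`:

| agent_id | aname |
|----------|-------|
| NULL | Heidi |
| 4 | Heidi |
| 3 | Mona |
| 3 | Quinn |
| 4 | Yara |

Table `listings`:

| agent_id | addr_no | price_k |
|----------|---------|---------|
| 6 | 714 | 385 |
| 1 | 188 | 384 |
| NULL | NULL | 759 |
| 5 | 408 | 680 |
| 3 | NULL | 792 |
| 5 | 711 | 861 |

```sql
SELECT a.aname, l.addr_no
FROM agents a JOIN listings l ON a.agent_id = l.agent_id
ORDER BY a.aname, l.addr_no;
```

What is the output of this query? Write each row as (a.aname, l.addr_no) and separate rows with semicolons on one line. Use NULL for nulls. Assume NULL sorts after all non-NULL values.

(Mona, NULL); (Quinn, NULL)

INNER JOIN keeps only pairs where the ON condition holds.
Matching on a.agent_id = l.agent_id. A NULL in a compared column never satisfies the condition.
Matched pairs: 2.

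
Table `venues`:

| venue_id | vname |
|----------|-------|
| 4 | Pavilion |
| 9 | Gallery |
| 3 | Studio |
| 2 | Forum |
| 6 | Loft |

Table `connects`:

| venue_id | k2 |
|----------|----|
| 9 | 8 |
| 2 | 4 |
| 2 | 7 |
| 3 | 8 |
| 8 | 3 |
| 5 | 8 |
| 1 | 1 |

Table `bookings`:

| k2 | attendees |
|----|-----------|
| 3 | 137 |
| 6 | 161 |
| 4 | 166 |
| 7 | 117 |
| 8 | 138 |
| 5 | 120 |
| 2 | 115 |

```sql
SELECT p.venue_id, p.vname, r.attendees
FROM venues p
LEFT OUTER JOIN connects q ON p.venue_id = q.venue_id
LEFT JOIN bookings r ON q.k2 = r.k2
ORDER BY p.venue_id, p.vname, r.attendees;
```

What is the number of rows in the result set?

6

Step 1 — p LEFT JOIN q on venue_id → 6 row(s).
Then LEFT JOIN `bookings r` on k2: each of those 6 rows is kept; rows whose q.k2 has no match in r get NULL for r's columns.
Result: 6 row(s).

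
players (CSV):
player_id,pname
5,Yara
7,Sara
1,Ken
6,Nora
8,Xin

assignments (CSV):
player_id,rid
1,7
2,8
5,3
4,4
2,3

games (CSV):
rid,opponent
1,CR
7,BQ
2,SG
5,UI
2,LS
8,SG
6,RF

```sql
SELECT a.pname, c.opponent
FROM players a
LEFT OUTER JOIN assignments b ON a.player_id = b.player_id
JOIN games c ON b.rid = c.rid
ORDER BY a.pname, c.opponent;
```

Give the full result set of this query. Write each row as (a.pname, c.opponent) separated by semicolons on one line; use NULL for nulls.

(Ken, BQ)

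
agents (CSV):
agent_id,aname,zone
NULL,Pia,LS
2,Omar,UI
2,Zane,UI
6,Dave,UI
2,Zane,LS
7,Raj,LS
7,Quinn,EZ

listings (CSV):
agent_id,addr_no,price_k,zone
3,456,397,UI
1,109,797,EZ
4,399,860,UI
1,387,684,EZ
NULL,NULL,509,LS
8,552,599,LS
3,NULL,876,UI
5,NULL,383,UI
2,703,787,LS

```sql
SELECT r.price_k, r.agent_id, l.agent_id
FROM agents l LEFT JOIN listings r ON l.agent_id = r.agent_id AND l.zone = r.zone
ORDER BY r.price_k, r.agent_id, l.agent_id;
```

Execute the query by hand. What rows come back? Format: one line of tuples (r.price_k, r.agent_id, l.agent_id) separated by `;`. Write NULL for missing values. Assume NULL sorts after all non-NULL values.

LEFT JOIN keeps every row from `agents`; unmatched rows get NULL for `listings`'s columns.
Matching on l.agent_id = r.agent_id AND l.zone = r.zone. A NULL in a compared column never satisfies the condition.
Matched pairs: 1; unmatched l rows kept: 6.

(787, 2, 2); (NULL, NULL, 2); (NULL, NULL, 2); (NULL, NULL, 6); (NULL, NULL, 7); (NULL, NULL, 7); (NULL, NULL, NULL)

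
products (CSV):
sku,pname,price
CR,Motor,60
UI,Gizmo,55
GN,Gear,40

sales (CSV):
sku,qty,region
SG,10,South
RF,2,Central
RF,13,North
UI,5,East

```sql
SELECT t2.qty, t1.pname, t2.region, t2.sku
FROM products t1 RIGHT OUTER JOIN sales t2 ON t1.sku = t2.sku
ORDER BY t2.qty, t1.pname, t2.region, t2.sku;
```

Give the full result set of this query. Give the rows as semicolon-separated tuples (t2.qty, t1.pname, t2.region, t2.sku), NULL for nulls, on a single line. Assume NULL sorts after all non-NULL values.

(2, NULL, Central, RF); (5, Gizmo, East, UI); (10, NULL, South, SG); (13, NULL, North, RF)

RIGHT JOIN keeps every row from `sales`; unmatched rows get NULL for `products`'s columns.
Matching on t1.sku = t2.sku.
Matched pairs: 1; unmatched t2 rows kept: 3.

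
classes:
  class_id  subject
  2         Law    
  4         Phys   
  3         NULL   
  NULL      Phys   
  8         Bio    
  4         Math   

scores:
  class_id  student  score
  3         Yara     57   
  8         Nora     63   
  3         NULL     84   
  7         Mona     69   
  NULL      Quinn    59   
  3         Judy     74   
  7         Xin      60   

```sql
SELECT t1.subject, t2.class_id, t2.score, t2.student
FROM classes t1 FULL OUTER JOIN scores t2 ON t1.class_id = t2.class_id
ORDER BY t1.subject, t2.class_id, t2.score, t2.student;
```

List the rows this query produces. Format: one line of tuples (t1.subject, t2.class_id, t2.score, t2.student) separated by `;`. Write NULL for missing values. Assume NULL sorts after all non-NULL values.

(Bio, 8, 63, Nora); (Law, NULL, NULL, NULL); (Math, NULL, NULL, NULL); (Phys, NULL, NULL, NULL); (Phys, NULL, NULL, NULL); (NULL, 3, 57, Yara); (NULL, 3, 74, Judy); (NULL, 3, 84, NULL); (NULL, 7, 60, Xin); (NULL, 7, 69, Mona); (NULL, NULL, 59, Quinn)

FULL OUTER JOIN keeps every row from both sides; unmatched rows get NULL for the other side's columns.
Matching on t1.class_id = t2.class_id. A NULL in a compared column never satisfies the condition.
- t1[0] class_id=2 → no match; kept with NULLs on the t2 side.
- t1[1] class_id=4 → no match; kept with NULLs on the t2 side.
- t1[2] class_id=3 → 3 match(es) in t2 → 3 row(s).
- t1[3] class_id=NULL → no match; kept with NULLs on the t2 side.
- t1[4] class_id=8 → 1 match(es) in t2 → 1 row(s).
- t1[5] class_id=4 → no match; kept with NULLs on the t2 side.
- plus 3 unmatched t2 row(s), each kept with NULL t1 columns.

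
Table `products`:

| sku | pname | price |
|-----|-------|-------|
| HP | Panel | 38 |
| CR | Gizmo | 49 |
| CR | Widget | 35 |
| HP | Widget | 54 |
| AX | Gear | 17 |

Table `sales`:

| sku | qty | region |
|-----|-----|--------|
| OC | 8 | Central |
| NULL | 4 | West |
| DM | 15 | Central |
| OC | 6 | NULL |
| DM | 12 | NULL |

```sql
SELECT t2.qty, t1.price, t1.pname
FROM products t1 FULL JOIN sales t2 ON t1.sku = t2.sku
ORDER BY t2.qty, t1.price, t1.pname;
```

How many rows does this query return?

FULL OUTER JOIN keeps every row from both sides; unmatched rows get NULL for the other side's columns.
Matching on t1.sku = t2.sku. A NULL in a compared column never satisfies the condition.
Matched pairs: 0; unmatched t1 rows kept: 5; unmatched t2 rows kept: 5.
Total: 0 matched + 10 padded = 10 rows.

10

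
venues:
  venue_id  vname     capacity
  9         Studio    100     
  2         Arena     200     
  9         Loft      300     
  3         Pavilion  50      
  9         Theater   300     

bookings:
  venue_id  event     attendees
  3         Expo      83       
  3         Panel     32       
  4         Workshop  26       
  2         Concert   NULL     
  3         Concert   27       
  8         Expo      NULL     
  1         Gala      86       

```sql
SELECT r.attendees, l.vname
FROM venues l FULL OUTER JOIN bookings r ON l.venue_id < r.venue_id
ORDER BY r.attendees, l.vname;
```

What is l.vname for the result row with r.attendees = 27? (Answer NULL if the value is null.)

Arena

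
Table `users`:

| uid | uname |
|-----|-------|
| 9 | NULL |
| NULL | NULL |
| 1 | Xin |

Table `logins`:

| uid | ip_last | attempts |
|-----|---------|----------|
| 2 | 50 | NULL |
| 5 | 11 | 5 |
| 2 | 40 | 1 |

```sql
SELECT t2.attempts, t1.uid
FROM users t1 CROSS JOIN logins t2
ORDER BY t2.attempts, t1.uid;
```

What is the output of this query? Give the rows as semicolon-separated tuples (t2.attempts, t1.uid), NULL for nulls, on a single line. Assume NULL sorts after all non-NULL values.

CROSS JOIN pairs every row of `users` with every row of `logins`: 3 × 3 = 9 rows.
After projecting and ordering:
t2.attempts | t1.uid
1 | 1
1 | 9
1 | NULL
5 | 1
5 | 9
5 | NULL
NULL | 1
NULL | 9
NULL | NULL

(1, 1); (1, 9); (1, NULL); (5, 1); (5, 9); (5, NULL); (NULL, 1); (NULL, 9); (NULL, NULL)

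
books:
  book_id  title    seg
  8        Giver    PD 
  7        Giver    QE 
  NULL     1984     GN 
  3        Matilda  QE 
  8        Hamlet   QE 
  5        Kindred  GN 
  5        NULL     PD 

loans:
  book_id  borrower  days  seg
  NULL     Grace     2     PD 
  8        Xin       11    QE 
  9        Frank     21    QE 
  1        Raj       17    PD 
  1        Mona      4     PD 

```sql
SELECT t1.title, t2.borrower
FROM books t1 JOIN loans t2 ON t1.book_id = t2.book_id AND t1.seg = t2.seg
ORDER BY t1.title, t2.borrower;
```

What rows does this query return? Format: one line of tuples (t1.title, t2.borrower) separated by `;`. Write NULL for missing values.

(Hamlet, Xin)

INNER JOIN keeps only pairs where the ON condition holds.
Matching on t1.book_id = t2.book_id AND t1.seg = t2.seg. A NULL in a compared column never satisfies the condition.
- t1 row (book_id=8, seg=PD): no match → dropped.
- t1 row (book_id=7, seg=QE): no match → dropped.
- t1 row (book_id=NULL, seg=GN): no match → dropped.
- t1 row (book_id=3, seg=QE): no match → dropped.
- t1 row (book_id=8, seg=QE): matches 1 t2 row(s) → 1 output row(s).
- t1 row (book_id=5, seg=GN): no match → dropped.
- t1 row (book_id=5, seg=PD): no match → dropped.
After projecting and ordering:
t1.title | t2.borrower
Hamlet | Xin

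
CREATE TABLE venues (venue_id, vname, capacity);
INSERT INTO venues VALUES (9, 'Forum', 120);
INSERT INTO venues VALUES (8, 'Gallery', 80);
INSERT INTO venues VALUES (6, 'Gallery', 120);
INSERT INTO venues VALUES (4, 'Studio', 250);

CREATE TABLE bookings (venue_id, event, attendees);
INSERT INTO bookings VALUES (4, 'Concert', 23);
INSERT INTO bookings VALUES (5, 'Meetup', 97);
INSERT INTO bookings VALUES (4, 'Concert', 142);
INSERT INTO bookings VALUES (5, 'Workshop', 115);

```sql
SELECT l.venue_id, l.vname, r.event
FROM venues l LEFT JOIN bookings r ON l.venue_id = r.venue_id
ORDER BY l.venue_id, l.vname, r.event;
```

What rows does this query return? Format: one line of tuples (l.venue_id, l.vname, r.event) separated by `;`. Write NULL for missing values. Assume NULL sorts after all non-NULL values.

(4, Studio, Concert); (4, Studio, Concert); (6, Gallery, NULL); (8, Gallery, NULL); (9, Forum, NULL)

LEFT JOIN keeps every row from `venues`; unmatched rows get NULL for `bookings`'s columns.
Matching on l.venue_id = r.venue_id.
- l row (venue_id=9): no match → kept, r columns NULL.
- l row (venue_id=8): no match → kept, r columns NULL.
- l row (venue_id=6): no match → kept, r columns NULL.
- l row (venue_id=4): matches 2 r row(s) → 2 output row(s).
After projecting and ordering:
l.venue_id | l.vname | r.event
4 | Studio | Concert
4 | Studio | Concert
6 | Gallery | NULL
8 | Gallery | NULL
9 | Forum | NULL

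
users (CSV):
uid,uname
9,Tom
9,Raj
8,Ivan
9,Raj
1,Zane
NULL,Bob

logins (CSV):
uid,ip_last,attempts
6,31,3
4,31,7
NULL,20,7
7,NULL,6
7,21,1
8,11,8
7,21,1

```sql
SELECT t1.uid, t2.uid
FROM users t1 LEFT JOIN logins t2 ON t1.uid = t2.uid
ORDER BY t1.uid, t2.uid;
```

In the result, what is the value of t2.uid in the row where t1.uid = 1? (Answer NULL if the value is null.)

NULL

LEFT JOIN keeps every row from `users`; unmatched rows get NULL for `logins`'s columns.
Matching on t1.uid = t2.uid. A NULL in a compared column never satisfies the condition.
- uid=9: no t2 row matches, row kept with t2 columns NULL.
- uid=9: no t2 row matches, row kept with t2 columns NULL.
- uid=8: 1 matching t2 row(s), so 1 row(s) emitted.
- uid=9: no t2 row matches, row kept with t2 columns NULL.
- uid=1: no t2 row matches, row kept with t2 columns NULL.
- uid=NULL: no t2 row matches, row kept with t2 columns NULL.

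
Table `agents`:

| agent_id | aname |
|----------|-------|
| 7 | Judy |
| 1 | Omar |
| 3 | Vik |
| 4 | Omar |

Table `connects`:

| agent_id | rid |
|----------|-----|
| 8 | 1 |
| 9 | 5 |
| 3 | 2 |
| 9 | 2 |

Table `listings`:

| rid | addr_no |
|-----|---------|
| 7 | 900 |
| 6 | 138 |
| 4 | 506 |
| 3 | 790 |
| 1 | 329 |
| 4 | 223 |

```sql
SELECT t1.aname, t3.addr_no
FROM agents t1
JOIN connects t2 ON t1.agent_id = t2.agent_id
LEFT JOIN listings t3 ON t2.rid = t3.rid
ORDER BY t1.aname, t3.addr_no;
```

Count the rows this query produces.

1

Evaluate left to right. First `agents t1 INNER JOIN connects t2` on agent_id: 1 row(s).
Then LEFT JOIN `listings t3` on rid: each of those 1 rows is kept; rows whose t2.rid has no match in t3 get NULL for t3's columns.
Result: 1 row(s).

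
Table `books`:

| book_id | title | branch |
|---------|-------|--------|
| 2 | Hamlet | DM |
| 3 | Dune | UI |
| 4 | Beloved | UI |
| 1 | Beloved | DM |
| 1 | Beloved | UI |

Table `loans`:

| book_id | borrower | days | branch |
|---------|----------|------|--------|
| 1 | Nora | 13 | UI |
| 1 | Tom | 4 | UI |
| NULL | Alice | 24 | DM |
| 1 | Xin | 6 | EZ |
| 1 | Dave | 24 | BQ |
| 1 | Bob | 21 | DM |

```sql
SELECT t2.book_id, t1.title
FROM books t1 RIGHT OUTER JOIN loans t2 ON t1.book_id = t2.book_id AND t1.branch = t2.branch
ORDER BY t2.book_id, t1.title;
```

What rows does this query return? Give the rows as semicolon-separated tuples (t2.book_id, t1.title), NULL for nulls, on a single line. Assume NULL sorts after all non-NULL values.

RIGHT JOIN keeps every row from `loans`; unmatched rows get NULL for `books`'s columns.
Matching on t1.book_id = t2.book_id AND t1.branch = t2.branch. A NULL in a compared column never satisfies the condition.
- book_id=2, branch=DM: no matching t2 row.
- book_id=3, branch=UI: no matching t2 row.
- book_id=4, branch=UI: no matching t2 row.
- book_id=1, branch=DM: 1 matching t2 row(s), so 1 row(s) emitted.
- book_id=1, branch=UI: 2 matching t2 row(s), so 2 row(s) emitted.
- 3 row(s) from t2 found no t1 partner → padded with NULL.
After projecting and ordering:
t2.book_id | t1.title
1 | Beloved
1 | Beloved
1 | Beloved
1 | NULL
1 | NULL
NULL | NULL

(1, Beloved); (1, Beloved); (1, Beloved); (1, NULL); (1, NULL); (NULL, NULL)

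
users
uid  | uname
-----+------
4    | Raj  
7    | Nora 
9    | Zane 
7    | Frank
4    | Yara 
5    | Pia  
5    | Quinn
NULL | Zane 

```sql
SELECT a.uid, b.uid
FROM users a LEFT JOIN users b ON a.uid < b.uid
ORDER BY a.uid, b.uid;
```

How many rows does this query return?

LEFT JOIN keeps every row from `users a`; unmatched rows get NULL for `users b`'s columns.
Matching on a.uid < b.uid. A NULL in a compared column never satisfies the condition.
Matched pairs: 18; unmatched a rows kept: 2.
Total: 18 matched + 2 padded = 20 rows.

20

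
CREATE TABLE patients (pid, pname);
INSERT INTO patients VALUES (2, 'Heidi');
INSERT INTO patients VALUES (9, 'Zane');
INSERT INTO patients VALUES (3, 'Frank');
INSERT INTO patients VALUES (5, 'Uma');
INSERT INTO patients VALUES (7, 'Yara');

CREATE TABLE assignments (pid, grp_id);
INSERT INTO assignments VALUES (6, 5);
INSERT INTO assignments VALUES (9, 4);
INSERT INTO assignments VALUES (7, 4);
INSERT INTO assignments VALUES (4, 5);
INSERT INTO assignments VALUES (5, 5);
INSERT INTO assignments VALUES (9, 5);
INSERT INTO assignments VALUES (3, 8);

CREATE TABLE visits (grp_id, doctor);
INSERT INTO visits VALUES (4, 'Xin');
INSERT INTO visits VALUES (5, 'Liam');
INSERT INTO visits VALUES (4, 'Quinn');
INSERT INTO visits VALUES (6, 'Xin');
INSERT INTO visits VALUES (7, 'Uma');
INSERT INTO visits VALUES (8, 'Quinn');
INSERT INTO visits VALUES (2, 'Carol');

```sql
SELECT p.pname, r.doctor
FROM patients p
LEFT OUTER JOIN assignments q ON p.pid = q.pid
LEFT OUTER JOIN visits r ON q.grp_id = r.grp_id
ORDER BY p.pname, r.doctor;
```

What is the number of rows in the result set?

Evaluate left to right. First `patients p LEFT JOIN assignments q` on pid: 6 row(s).
Then LEFT JOIN `visits r` on grp_id: each of those 6 rows is kept; rows whose q.grp_id has no match in r get NULL for r's columns.
Result: 8 row(s).

8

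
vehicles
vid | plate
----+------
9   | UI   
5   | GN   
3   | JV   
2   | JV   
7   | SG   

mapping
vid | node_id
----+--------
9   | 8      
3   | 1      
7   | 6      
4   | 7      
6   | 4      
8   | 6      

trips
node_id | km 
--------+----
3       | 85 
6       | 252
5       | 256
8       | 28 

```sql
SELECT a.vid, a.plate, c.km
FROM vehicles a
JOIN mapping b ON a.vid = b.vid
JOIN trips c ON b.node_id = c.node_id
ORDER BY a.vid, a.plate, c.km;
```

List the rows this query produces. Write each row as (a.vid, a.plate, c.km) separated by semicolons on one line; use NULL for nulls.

(7, SG, 252); (9, UI, 28)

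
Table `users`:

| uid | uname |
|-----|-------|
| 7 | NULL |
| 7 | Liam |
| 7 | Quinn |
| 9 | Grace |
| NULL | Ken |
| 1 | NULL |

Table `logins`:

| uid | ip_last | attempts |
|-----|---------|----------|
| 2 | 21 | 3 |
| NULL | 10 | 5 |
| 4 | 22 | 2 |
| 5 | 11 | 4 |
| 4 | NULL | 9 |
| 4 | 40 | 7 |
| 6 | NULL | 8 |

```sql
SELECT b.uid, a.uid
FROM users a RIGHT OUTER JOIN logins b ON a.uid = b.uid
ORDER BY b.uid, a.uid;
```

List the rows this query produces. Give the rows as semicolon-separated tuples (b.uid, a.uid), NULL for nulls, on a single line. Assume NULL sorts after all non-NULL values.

RIGHT JOIN keeps every row from `logins`; unmatched rows get NULL for `users`'s columns.
Matching on a.uid = b.uid. A NULL in a compared column never satisfies the condition.
- a (uid=7) has no partner in b.
- a (uid=7) has no partner in b.
- a (uid=7) has no partner in b.
- a (uid=9) has no partner in b.
- a (uid=NULL) has no partner in b.
- a (uid=1) has no partner in b.
- 7 row(s) from b found no a partner → padded with NULL.
After projecting and ordering:
b.uid | a.uid
2 | NULL
4 | NULL
4 | NULL
4 | NULL
5 | NULL
6 | NULL
NULL | NULL

(2, NULL); (4, NULL); (4, NULL); (4, NULL); (5, NULL); (6, NULL); (NULL, NULL)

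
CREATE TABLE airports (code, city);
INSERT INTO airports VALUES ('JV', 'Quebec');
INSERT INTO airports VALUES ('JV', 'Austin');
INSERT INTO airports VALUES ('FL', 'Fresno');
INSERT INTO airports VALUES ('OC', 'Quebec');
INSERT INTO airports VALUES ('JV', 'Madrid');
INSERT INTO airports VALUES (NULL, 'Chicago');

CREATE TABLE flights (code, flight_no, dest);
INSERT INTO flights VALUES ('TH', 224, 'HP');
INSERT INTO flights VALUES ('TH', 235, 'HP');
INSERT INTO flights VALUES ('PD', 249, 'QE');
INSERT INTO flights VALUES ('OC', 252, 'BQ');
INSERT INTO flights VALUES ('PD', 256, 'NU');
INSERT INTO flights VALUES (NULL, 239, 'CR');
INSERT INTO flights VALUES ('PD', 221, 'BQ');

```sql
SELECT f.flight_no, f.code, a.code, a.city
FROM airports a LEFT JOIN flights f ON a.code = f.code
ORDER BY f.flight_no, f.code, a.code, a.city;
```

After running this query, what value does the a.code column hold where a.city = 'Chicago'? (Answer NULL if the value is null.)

NULL

LEFT JOIN keeps every row from `airports`; unmatched rows get NULL for `flights`'s columns.
Matching on a.code = f.code. A NULL in a compared column never satisfies the condition.
- a (code=JV) has no partner → padded with NULL.
- a (code=JV) has no partner → padded with NULL.
- a (code=FL) has no partner → padded with NULL.
- a (code=OC) pairs with 1 row(s) of f.
- a (code=JV) has no partner → padded with NULL.
- a (code=NULL) has no partner → padded with NULL.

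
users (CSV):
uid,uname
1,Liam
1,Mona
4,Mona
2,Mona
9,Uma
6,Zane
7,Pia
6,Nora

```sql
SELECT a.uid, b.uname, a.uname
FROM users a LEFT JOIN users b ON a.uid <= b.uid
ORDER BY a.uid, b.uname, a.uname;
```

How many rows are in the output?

LEFT JOIN keeps every row from `users a`; unmatched rows get NULL for `users b`'s columns.
Matching on a.uid <= b.uid.
- a (uid=1) pairs with 8 row(s) of b.
- a (uid=1) pairs with 8 row(s) of b.
- a (uid=4) pairs with 5 row(s) of b.
- a (uid=2) pairs with 6 row(s) of b.
- a (uid=9) pairs with 1 row(s) of b.
- a (uid=6) pairs with 4 row(s) of b.
- a (uid=7) pairs with 2 row(s) of b.
- a (uid=6) pairs with 4 row(s) of b.
Total: 38 rows.

38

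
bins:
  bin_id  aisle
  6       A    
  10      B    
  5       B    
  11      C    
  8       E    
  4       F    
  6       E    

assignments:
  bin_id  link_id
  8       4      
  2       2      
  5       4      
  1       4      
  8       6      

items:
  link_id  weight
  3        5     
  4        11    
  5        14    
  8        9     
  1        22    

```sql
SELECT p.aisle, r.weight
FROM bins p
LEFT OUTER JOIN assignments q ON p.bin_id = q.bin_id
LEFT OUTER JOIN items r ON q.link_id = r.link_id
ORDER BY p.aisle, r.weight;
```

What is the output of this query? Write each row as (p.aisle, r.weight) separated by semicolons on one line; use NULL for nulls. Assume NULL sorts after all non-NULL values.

(A, NULL); (B, 11); (B, NULL); (C, NULL); (E, 11); (E, NULL); (E, NULL); (F, NULL)

Step 1 — p LEFT JOIN q on bin_id → 8 row(s).
Then LEFT JOIN `items r` on link_id: each of those 8 rows is kept; rows whose q.link_id has no match in r get NULL for r's columns.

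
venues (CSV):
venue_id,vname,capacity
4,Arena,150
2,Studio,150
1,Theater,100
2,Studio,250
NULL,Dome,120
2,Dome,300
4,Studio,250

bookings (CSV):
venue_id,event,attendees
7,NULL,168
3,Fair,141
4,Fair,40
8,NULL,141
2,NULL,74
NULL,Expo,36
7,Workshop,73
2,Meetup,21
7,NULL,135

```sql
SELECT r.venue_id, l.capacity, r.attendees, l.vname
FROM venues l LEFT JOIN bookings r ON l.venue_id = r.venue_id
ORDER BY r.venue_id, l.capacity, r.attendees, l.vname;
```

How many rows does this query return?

10

LEFT JOIN keeps every row from `venues`; unmatched rows get NULL for `bookings`'s columns.
Matching on l.venue_id = r.venue_id. A NULL in a compared column never satisfies the condition.
- l[0] venue_id=4 → 1 match(es) in r → 1 row(s).
- l[1] venue_id=2 → 2 match(es) in r → 2 row(s).
- l[2] venue_id=1 → no match; kept with NULLs on the r side.
- l[3] venue_id=2 → 2 match(es) in r → 2 row(s).
- l[4] venue_id=NULL → no match; kept with NULLs on the r side.
- l[5] venue_id=2 → 2 match(es) in r → 2 row(s).
- l[6] venue_id=4 → 1 match(es) in r → 1 row(s).
Total: 8 matched + 2 padded = 10 rows.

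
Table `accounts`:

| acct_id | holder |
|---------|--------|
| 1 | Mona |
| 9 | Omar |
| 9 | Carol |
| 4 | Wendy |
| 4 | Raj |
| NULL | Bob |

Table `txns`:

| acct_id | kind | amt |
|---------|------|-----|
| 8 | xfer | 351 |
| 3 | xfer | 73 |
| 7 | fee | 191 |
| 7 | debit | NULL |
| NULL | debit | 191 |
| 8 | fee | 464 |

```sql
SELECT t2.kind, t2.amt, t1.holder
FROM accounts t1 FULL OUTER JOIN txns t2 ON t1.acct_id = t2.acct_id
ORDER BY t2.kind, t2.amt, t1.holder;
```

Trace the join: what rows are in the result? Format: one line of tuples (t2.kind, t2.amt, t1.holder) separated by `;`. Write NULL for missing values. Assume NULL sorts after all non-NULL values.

(debit, 191, NULL); (debit, NULL, NULL); (fee, 191, NULL); (fee, 464, NULL); (xfer, 73, NULL); (xfer, 351, NULL); (NULL, NULL, Bob); (NULL, NULL, Carol); (NULL, NULL, Mona); (NULL, NULL, Omar); (NULL, NULL, Raj); (NULL, NULL, Wendy)

FULL OUTER JOIN keeps every row from both sides; unmatched rows get NULL for the other side's columns.
Matching on t1.acct_id = t2.acct_id. A NULL in a compared column never satisfies the condition.
Matched pairs: 0; unmatched t1 rows kept: 6; unmatched t2 rows kept: 6.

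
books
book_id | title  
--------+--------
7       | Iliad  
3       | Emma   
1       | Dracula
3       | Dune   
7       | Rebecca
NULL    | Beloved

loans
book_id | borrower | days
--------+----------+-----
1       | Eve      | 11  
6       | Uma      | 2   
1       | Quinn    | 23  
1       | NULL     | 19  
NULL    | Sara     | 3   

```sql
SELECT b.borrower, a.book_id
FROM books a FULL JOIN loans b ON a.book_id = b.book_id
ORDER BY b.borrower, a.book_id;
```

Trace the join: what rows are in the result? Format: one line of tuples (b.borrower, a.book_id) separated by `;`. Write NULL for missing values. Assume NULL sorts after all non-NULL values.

FULL OUTER JOIN keeps every row from both sides; unmatched rows get NULL for the other side's columns.
Matching on a.book_id = b.book_id. A NULL in a compared column never satisfies the condition.
Matched pairs: 3; unmatched a rows kept: 5; unmatched b rows kept: 2.

(Eve, 1); (Quinn, 1); (Sara, NULL); (Uma, NULL); (NULL, 1); (NULL, 3); (NULL, 3); (NULL, 7); (NULL, 7); (NULL, NULL)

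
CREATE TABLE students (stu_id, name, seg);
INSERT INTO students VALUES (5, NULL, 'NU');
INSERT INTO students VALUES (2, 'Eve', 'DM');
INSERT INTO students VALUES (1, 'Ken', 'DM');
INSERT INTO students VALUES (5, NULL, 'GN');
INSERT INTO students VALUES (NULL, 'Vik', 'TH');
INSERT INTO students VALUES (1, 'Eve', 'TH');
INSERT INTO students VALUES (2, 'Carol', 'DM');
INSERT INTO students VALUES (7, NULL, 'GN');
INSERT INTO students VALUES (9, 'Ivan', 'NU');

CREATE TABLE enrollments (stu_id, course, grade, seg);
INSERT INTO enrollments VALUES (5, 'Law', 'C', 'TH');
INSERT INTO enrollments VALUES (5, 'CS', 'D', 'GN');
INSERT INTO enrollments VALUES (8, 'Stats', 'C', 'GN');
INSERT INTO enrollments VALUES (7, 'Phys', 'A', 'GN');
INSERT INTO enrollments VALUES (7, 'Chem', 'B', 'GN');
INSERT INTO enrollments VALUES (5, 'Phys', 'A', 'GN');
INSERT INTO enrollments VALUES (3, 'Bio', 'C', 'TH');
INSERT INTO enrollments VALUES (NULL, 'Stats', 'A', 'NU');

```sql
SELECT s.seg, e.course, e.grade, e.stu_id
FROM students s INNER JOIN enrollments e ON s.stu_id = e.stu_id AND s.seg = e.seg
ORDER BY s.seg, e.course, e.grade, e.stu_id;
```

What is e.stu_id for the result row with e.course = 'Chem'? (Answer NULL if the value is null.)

7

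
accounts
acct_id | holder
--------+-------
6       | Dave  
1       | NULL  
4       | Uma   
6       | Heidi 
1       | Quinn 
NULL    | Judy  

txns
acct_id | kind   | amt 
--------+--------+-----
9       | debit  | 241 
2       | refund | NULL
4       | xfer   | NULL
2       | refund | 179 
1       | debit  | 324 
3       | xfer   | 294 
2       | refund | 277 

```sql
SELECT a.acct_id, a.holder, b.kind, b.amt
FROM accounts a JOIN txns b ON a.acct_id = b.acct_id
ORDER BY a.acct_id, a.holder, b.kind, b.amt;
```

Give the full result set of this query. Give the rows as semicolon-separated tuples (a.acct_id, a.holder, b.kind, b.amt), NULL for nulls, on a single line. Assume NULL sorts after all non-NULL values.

(1, Quinn, debit, 324); (1, NULL, debit, 324); (4, Uma, xfer, NULL)

INNER JOIN keeps only pairs where the ON condition holds.
Matching on a.acct_id = b.acct_id. A NULL in a compared column never satisfies the condition.
Matched pairs: 3.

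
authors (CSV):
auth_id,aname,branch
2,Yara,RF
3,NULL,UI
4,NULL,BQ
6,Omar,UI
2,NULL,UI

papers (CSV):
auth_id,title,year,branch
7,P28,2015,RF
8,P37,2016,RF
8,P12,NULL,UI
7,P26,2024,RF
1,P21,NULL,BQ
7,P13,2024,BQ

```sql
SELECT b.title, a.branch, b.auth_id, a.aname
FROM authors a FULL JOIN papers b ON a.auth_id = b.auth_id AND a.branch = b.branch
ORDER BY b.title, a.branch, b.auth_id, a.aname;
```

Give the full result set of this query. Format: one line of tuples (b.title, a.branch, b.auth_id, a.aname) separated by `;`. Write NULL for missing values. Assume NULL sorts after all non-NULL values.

(P12, NULL, 8, NULL); (P13, NULL, 7, NULL); (P21, NULL, 1, NULL); (P26, NULL, 7, NULL); (P28, NULL, 7, NULL); (P37, NULL, 8, NULL); (NULL, BQ, NULL, NULL); (NULL, RF, NULL, Yara); (NULL, UI, NULL, Omar); (NULL, UI, NULL, NULL); (NULL, UI, NULL, NULL)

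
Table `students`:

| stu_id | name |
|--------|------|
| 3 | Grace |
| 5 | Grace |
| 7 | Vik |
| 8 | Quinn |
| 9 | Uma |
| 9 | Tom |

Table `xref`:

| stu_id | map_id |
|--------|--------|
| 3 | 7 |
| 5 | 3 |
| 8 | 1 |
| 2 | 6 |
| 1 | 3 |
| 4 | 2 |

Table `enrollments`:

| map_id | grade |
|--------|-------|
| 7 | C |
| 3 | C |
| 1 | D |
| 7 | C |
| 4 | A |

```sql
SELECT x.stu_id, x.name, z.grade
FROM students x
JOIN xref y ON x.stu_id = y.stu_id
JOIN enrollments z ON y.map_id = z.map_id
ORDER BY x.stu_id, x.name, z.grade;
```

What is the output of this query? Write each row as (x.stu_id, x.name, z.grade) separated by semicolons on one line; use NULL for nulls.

(3, Grace, C); (3, Grace, C); (5, Grace, C); (8, Quinn, D)

Evaluate left to right. First `students x INNER JOIN xref y` on stu_id: 3 row(s).
Then INNER JOIN `enrollments z` on map_id: keep only rows whose y.map_id appears in z.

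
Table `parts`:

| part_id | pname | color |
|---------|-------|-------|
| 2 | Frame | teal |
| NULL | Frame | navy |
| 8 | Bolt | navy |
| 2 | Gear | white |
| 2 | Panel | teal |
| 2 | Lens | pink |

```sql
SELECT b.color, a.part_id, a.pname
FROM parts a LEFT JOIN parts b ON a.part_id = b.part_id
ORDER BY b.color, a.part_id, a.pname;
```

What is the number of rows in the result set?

18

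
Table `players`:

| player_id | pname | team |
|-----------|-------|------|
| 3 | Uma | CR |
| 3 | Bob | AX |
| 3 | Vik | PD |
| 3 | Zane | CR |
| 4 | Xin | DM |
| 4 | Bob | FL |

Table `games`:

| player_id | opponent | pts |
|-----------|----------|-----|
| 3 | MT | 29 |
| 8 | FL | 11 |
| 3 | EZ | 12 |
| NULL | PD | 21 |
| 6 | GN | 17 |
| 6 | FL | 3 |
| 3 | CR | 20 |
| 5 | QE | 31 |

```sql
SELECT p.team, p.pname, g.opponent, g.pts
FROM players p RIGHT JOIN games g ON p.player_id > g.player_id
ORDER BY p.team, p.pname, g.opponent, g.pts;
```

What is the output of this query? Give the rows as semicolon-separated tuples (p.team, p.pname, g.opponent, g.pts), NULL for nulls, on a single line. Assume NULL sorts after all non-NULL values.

(DM, Xin, CR, 20); (DM, Xin, EZ, 12); (DM, Xin, MT, 29); (FL, Bob, CR, 20); (FL, Bob, EZ, 12); (FL, Bob, MT, 29); (NULL, NULL, FL, 3); (NULL, NULL, FL, 11); (NULL, NULL, GN, 17); (NULL, NULL, PD, 21); (NULL, NULL, QE, 31)

RIGHT JOIN keeps every row from `games`; unmatched rows get NULL for `players`'s columns.
Matching on p.player_id > g.player_id. A NULL in a compared column never satisfies the condition.
Matched pairs: 6; unmatched g rows kept: 5.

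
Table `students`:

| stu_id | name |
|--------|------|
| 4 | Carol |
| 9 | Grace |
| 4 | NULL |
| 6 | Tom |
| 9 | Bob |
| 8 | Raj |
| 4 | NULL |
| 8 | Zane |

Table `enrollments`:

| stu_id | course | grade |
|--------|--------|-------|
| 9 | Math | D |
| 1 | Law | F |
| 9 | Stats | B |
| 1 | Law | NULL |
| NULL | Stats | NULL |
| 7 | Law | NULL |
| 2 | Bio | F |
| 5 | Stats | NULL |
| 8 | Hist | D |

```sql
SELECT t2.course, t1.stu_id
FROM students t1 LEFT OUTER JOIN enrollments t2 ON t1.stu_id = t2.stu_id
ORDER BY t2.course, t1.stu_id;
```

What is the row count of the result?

10

LEFT JOIN keeps every row from `students`; unmatched rows get NULL for `enrollments`'s columns.
Matching on t1.stu_id = t2.stu_id. A NULL in a compared column never satisfies the condition.
Matched pairs: 6; unmatched t1 rows kept: 4.
Total: 6 matched + 4 padded = 10 rows.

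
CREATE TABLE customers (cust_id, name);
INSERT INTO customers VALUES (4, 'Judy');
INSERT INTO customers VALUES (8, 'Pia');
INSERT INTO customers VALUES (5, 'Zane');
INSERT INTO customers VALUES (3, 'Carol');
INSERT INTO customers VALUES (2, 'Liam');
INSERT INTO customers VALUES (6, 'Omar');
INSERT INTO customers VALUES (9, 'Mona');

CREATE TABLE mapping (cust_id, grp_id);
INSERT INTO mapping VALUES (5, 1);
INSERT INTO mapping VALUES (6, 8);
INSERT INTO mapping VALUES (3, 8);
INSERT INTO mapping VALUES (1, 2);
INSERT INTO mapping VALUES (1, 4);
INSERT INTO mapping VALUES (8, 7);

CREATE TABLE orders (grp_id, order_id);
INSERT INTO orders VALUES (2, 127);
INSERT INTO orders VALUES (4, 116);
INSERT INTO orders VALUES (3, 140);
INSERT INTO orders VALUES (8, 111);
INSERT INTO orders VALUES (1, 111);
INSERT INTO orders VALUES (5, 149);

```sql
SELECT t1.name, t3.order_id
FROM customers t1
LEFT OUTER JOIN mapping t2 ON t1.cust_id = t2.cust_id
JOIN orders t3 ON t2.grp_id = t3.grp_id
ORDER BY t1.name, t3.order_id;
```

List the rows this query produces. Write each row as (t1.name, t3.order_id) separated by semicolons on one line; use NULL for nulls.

Joins associate left-to-right: customers LEFT JOIN mapping on cust_id gives 7 intermediate row(s).
Then INNER JOIN `orders t3` on grp_id: keep only rows whose t2.grp_id appears in t3.

(Carol, 111); (Omar, 111); (Zane, 111)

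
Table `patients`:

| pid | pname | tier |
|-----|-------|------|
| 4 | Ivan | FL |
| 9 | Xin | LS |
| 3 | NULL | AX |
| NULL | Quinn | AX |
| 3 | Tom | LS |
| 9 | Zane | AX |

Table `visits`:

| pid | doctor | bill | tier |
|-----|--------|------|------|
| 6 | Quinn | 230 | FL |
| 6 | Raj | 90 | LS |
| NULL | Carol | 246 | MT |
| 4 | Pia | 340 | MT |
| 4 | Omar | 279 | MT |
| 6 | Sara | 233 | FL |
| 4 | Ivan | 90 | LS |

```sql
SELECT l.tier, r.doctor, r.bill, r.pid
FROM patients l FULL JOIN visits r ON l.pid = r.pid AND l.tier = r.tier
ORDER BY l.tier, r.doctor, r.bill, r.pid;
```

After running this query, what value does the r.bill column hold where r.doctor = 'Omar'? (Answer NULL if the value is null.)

279

FULL OUTER JOIN keeps every row from both sides; unmatched rows get NULL for the other side's columns.
Matching on l.pid = r.pid AND l.tier = r.tier. A NULL in a compared column never satisfies the condition.
Matched pairs: 0; unmatched l rows kept: 6; unmatched r rows kept: 7.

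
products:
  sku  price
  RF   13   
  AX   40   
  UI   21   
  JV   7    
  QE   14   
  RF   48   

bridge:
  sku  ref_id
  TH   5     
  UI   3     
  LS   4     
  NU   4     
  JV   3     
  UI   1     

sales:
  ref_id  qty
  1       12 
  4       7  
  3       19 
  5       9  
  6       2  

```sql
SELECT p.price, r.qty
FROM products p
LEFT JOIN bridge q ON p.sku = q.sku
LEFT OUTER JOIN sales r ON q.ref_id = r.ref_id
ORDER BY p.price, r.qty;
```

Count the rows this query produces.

7

Step 1 — p LEFT JOIN q on sku → 7 row(s).
Then LEFT JOIN `sales r` on ref_id: each of those 7 rows is kept; rows whose q.ref_id has no match in r get NULL for r's columns.
Result: 7 row(s).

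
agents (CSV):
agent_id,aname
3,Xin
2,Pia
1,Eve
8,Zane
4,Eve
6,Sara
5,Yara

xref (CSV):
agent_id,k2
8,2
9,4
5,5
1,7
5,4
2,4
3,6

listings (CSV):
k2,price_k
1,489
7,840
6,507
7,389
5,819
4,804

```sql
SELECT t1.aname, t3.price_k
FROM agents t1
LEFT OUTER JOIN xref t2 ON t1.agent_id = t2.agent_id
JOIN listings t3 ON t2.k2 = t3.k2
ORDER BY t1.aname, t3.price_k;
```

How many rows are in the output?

6

Joins associate left-to-right: agents LEFT JOIN xref on agent_id gives 8 intermediate row(s).
Then INNER JOIN `listings t3` on k2: keep only rows whose t2.k2 appears in t3.
Result: 6 row(s).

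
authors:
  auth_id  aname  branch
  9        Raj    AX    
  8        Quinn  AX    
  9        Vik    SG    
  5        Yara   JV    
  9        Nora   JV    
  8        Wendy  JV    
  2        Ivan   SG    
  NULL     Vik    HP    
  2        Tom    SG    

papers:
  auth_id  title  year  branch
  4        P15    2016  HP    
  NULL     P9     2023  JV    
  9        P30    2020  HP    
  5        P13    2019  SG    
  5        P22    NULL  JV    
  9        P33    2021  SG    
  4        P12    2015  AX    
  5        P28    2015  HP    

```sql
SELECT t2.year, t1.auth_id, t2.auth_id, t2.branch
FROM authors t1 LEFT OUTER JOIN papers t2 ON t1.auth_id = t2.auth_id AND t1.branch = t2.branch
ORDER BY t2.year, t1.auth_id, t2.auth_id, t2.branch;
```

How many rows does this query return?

9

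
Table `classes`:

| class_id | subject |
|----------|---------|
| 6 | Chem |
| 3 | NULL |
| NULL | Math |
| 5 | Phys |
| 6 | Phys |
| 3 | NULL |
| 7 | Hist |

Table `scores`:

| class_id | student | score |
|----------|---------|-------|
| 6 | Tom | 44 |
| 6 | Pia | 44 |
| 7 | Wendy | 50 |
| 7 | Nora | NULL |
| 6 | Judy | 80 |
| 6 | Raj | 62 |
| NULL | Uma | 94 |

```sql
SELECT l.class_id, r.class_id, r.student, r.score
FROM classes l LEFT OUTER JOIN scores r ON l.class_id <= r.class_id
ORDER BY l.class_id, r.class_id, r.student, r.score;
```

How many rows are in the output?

33

LEFT JOIN keeps every row from `classes`; unmatched rows get NULL for `scores`'s columns.
Matching on l.class_id <= r.class_id. A NULL in a compared column never satisfies the condition.
- l[0] class_id=6 → 6 match(es) in r → 6 row(s).
- l[1] class_id=3 → 6 match(es) in r → 6 row(s).
- l[2] class_id=NULL → no match; kept with NULLs on the r side.
- l[3] class_id=5 → 6 match(es) in r → 6 row(s).
- l[4] class_id=6 → 6 match(es) in r → 6 row(s).
- l[5] class_id=3 → 6 match(es) in r → 6 row(s).
- l[6] class_id=7 → 2 match(es) in r → 2 row(s).
Total: 32 matched + 1 padded = 33 rows.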